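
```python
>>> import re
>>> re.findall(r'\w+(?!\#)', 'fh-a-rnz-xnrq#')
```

`(?!…)`/`(?<!…)` only lets a position through if the neighbouring text does NOT match; no characters are consumed.
No capturing groups, so `findall` returns the 4 full match strings.

['fh', 'a', 'rnz', 'xnr']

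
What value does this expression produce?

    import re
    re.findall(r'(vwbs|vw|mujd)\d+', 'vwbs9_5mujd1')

['vwbs', 'mujd']

`findall` collects group 1 from each match (2 total).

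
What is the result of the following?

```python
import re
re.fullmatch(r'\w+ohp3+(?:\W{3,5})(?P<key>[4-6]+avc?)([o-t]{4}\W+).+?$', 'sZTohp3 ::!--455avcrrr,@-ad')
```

None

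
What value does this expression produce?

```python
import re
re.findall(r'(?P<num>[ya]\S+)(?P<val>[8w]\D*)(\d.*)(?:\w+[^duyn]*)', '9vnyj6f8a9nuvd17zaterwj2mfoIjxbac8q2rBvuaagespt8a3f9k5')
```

The pattern matches one of [ya], then one or more of a non-whitespace character (captured as 'num'); then one of [8w], then zero or more of a non-digit (captured as 'val'); then a digit, then zero or more of any character (captured); then one or more of a word character, then zero or more of any character except [duyn] (non-capturing group).
`findall` packs the 3 group values into a tuple for every match.

[('yj6f8a9nuvd17zaterwj2mfoIjxbac8q2rBvuaagespt', '8a', '3f9k')]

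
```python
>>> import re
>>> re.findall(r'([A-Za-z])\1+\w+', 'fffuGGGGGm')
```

After group 1 captures some text, `\1` only succeeds where that same text appears again.
Because there's exactly one group, `findall` drops the full match and keeps group 1 from the one hit.

['f']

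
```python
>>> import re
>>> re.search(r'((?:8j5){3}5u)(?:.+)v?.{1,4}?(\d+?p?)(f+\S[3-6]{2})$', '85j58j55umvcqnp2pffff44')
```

None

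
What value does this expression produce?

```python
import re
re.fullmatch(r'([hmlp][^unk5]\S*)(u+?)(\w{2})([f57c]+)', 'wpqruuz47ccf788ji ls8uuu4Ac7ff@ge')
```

Pattern: one of [hmlp], then any character except [unk5], then zero or more of a non-whitespace character (captured); then one or more of a literal 'u' (lazy) (captured); then exactly 2 of a word character (captured); then one or more of one of [f57c] (captured).
`re.fullmatch` requires the pattern to consume the entire string.
Here the string isn't matched end-to-end, so the call returns None.

None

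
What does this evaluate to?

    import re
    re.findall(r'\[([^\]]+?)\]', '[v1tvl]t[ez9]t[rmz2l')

['v1tvl', 'ez9']

Scanning left to right: at [0:7] match '[v1tvl]', group 1 = 'v1tvl'; at [8:13] match '[ez9]', group 1 = 'ez9'.
One capturing group, so `findall` returns just the captured substring from each match — 2 in all.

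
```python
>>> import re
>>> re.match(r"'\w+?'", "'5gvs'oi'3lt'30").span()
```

(0, 6)

`re.match` won't scan ahead — the pattern has to work from the very first character.
The match spans [0:6] → "'5gvs'".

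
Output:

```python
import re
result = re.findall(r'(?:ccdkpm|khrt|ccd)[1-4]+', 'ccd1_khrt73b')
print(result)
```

Scanning left to right: at [0:4] → 'ccd1'.
No capturing groups, so `findall` returns the 1 full match string.

['ccd1']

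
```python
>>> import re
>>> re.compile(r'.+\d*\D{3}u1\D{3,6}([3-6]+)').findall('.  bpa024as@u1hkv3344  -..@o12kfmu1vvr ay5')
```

This matches one or more of any character, then zero or more of a digit, then exactly 3 of a non-digit; then the literal 'u1', then 3 to 6 of a non-digit; then one or more of a character in [3-6] (captured).
Matches: at [0:42] match '.  bpa024as@u1hkv3344  -..@o12kfmu1vvr ay5', group 1 = '5'.
Because there's exactly one group, `findall` drops the full match and keeps group 1 from the one hit.

['5']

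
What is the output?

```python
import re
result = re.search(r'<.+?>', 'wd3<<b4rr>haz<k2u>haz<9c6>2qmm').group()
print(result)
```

`re.search` scans for the first position where the pattern succeeds.
The match spans [3:10] → '<<b4rr>'.

<<b4rr>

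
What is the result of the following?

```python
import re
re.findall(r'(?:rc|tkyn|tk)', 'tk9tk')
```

Matches: at [0:2] → 'tk'; at [3:5] → 'tk'.
Since nothing is captured, `findall` lists the 2 matched substrings directly.

['tk', 'tk']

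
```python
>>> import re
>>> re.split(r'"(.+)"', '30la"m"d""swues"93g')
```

['30la', 'm"d""swues', '93g']

With a capturing group present, the delimiter's captured portion is kept in the result list.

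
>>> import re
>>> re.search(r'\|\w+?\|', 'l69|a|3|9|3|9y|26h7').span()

(3, 6)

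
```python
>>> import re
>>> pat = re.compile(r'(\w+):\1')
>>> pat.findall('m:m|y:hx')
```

['m']

A backreference is literal: `\1` must see the identical characters the first group matched.
Matches: at [0:3] match 'm:m', group 1 = 'm'.
Because there's exactly one group, `findall` drops the full match and keeps group 1 from the one hit.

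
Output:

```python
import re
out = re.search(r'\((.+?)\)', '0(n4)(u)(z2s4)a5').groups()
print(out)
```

A `+?`/`*?`/`{m,n}?` starts at its minimum and grows only as far as needed for what follows to match.
`re.search` scans for the first position where the pattern succeeds.
The match spans [1:5] → '(n4)'.
Captured: group 1 = 'n4'.

('n4',)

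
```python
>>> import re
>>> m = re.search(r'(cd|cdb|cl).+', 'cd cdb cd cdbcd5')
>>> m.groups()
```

`search` walks the string left to right and returns the first match it finds.
The match spans [0:16] → 'cd cdb cd cdbcd5'.
Captured: group 1 = 'cd'.

('cd',)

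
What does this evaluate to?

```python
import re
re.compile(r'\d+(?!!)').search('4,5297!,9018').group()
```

The negative lookaround is zero-width — it rules out positions where the adjacent text would match, without consuming anything.
`re.search` scans for the first position where the pattern succeeds.
The match spans [0:1] → '4'.

'4'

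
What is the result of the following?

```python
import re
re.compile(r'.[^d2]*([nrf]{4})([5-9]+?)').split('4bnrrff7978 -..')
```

['', 'rrff', '7', '978 -..']

This matches any character, then zero or more of any character except [d2]; then exactly 4 of one of [nrf] (captured); then one or more of a character in [5-9] (lazy) (captured).
With the lazy modifier that quantifier settles for the fewest repetitions that let the rest of the pattern succeed (the atoms after it are unaffected and can still be greedy).
Matches to split on: at [0:8] → '4bnrrff7'.
Because the pattern has a capturing group, `split` also inserts each captured text between the pieces.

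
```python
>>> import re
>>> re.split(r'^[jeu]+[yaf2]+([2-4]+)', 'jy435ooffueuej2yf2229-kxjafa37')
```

['', '43', '5ooffueuej2yf2229-kxjafa37']

Pattern: anchored at the start of the string; then one or more of one of [jeu], then one or more of one of [yaf2]; then one or more of a character in [2-4] (captured).
The group in the pattern means `split` returns the separators' captures alongside the pieces.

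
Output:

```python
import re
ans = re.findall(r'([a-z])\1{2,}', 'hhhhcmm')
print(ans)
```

['h']

After group 1 captures some text, `\1` only succeeds where that same text appears again.
With a single group, `findall` returns only what that group captured — 1 item.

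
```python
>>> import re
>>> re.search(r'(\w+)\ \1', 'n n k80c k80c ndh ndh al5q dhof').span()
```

(0, 3)

The backreference `\1` re-matches whatever the first group consumed, character for character.
`re.search` scans for the first position where the pattern succeeds.
The match spans [0:3] → 'n n'.
Captured: group 1 = 'n'.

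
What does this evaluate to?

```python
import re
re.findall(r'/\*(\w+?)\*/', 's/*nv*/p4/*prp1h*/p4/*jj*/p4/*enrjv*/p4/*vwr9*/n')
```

Walking the string: at [1:7] match '/*nv*/', group 1 = 'nv'; at [9:18] match '/*prp1h*/', group 1 = 'prp1h'; at [20:26] match '/*jj*/', group 1 = 'jj'; at [28:37] match '/*enrjv*/', group 1 = 'enrjv'; at [39:47] match '/*vwr9*/', group 1 = 'vwr9'.
With a single group, `findall` returns only what that group captured — 5 items.

['nv', 'prp1h', 'jj', 'enrjv', 'vwr9']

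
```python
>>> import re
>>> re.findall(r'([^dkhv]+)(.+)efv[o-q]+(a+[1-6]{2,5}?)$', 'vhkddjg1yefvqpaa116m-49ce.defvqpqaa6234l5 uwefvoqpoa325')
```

[('jg1yef', 'vqpaa116m-49ce.defvqpqaa6234l5 uw', 'a325')]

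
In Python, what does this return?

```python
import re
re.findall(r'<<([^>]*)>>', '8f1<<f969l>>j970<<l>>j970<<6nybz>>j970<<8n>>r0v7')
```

Scanning left to right: at [3:12] match '<<f969l>>', group 1 = 'f969l'; at [16:21] match '<<l>>', group 1 = 'l'; at [25:34] match '<<6nybz>>', group 1 = '6nybz'; at [38:44] match '<<8n>>', group 1 = '8n'.
Because there's exactly one group, `findall` drops the full match and keeps group 1 from each hit.

['f969l', 'l', '6nybz', '8n']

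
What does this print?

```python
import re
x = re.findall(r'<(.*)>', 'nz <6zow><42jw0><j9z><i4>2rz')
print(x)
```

Scanning left to right: at [3:25] match '<6zow><42jw0><j9z><i4>', group 1 = '6zow><42jw0><j9z><i4'.
Because there's exactly one group, `findall` drops the full match and keeps group 1 from the one hit.

['6zow><42jw0><j9z><i4']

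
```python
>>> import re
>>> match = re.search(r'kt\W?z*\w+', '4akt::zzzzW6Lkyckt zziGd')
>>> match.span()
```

(16, 24)

The pattern matches the literal 'kt', then optionally a non-word character, then zero or more of the literal 'z'; then one or more of a word character.
`re.search` scans for the first position where the pattern succeeds.
The match spans [16:24] → 'kt zziGd'.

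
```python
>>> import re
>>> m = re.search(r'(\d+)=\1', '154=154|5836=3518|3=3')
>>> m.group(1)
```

A backreference is literal: `\1` must see the identical characters the first group matched.
`re.search` scans for the first position where the pattern succeeds.
The match spans [0:7] → '154=154'.
Captured: group 1 = '154'.

'154'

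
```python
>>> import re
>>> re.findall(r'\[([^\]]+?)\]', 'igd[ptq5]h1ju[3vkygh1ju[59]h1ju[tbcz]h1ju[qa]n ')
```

['ptq5', '3vkygh1ju[59', 'tbcz', 'qa']

Scanning left to right: at [3:9] match '[ptq5]', group 1 = 'ptq5'; at [13:27] match '[3vkygh1ju[59]', group 1 = '3vkygh1ju[59'; at [31:37] match '[tbcz]', group 1 = 'tbcz'; at [41:45] match '[qa]', group 1 = 'qa'.
One capturing group, so `findall` returns just the captured substring from each match — 4 in all.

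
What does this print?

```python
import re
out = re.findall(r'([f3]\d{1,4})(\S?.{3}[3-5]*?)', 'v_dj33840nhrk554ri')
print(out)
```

[('33840', 'nhrk')]

Pattern: one of [f3], then 1 to 4 of a digit (captured); then optionally a non-whitespace character, then exactly 3 of any character, then zero or more of a character in [3-5] (lazy) (captured).
With 2 capturing groups, `findall` returns a 2-tuple per match.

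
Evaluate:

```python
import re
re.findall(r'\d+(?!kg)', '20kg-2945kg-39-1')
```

['2', '294', '39', '1']

A negative assertion filters positions out without eating any characters.
With no groups in the pattern, `findall` gives back each whole match — 4 here.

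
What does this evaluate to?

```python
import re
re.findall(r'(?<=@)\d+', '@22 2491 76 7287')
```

['22']

The lookaround is zero-width — it requires the adjacent text to match without consuming it, so the asserted text isn't part of the match.
Scanning left to right: at [1:3] → '22'.
With no groups in the pattern, `findall` gives back each whole match — 1 here.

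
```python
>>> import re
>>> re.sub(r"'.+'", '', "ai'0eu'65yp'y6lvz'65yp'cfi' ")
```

'ai '

Matches: at [2:27] → "'0eu'65yp'y6lvz'65yp'cfi'".
Each match is replaced by ''.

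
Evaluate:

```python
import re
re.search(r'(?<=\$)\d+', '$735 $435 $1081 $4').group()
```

'735'

The positive lookaround only admits positions where the adjacent text matches; those characters stay outside the span.
The match spans [1:4] → '735'.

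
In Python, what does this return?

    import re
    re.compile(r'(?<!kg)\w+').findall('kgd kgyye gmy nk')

['kgd', 'kgyye', 'gmy', 'nk']

The negative lookaround is zero-width — it rules out positions where the adjacent text would match, without consuming anything.
Walking the string: at [0:3] → 'kgd'; at [4:9] → 'kgyye'; at [10:13] → 'gmy'; at [14:16] → 'nk'.
Since nothing is captured, `findall` lists the 4 matched substrings directly.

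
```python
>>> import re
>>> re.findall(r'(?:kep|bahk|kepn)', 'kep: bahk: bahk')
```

Walking the string: at [0:3] → 'kep'; at [5:9] → 'bahk'; at [11:15] → 'bahk'.
No capturing groups, so `findall` returns the 3 full match strings.

['kep', 'bahk', 'bahk']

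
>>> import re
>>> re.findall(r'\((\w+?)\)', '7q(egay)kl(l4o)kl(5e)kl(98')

['egay', 'l4o', '5e']

Scanning left to right: at [2:8] match '(egay)', group 1 = 'egay'; at [10:15] match '(l4o)', group 1 = 'l4o'; at [17:21] match '(5e)', group 1 = '5e'.
One capturing group, so `findall` returns just the captured substring from each match — 3 in all.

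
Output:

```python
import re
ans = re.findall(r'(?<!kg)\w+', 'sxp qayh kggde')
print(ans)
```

['sxp', 'qayh', 'kggde']

Because the assertion is negative and zero-width, positions next to the forbidden text are skipped.
Walking the string: at [0:3] → 'sxp'; at [4:8] → 'qayh'; at [9:14] → 'kggde'.
No capturing groups, so `findall` returns the 3 full match strings.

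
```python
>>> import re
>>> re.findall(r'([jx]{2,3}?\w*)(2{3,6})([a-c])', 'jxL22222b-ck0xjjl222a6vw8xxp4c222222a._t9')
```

[('jxL22', '222', 'b'), ('xjjl222a6vw8xxp4c222', '222', 'a')]

`findall` packs the 3 group values into a tuple for every match.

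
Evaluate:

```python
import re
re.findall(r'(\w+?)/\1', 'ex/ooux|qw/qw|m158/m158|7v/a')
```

`\1` has to match the exact text group 1 already captured.
Scanning left to right: at [8:13] match 'qw/qw', group 1 = 'qw'; at [14:23] match 'm158/m158', group 1 = 'm158'.
`findall` collects group 1 from each match (2 total).

['qw', 'm158']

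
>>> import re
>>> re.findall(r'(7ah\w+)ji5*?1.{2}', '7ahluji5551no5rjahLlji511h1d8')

['7ahluji5551no5rjahLl']

Pattern: the literal '7ah', then one or more of a word character (captured); then the literal 'ji', then zero or more of the literal '5' (lazy); then a literal '1', then exactly 2 of any character.
Because there's exactly one group, `findall` drops the full match and keeps group 1 from the one hit.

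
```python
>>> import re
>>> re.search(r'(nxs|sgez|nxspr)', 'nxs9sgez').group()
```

'nxs'

The match spans [0:3] → 'nxs'.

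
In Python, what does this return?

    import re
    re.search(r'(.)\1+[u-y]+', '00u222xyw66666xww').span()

(0, 3)

After group 1 captures some text, `\1` only succeeds where that same text appears again.
`search` walks the string left to right and returns the first match it finds.
The match spans [0:3] → '00u'.
Captured: group 1 = '0'.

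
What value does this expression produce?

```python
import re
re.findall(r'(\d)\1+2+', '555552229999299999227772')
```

['5', '9', '9', '7']

The backreference `\1` re-matches whatever the first group consumed, character for character.
Walking the string: at [0:8] match '55555222', group 1 = '5'; at [8:13] match '99992', group 1 = '9'; at [13:20] match '9999922', group 1 = '9'; at [20:24] match '7772', group 1 = '7'.
One capturing group, so `findall` returns just the captured substring from each match — 4 in all.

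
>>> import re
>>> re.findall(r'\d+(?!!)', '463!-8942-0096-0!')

`(?!…)`/`(?<!…)` only lets a position through if the neighbouring text does NOT match; no characters are consumed.
Matches: at [0:2] → '46'; at [5:9] → '8942'; at [10:14] → '0096'.
With no groups in the pattern, `findall` gives back each whole match — 3 here.

['46', '8942', '0096']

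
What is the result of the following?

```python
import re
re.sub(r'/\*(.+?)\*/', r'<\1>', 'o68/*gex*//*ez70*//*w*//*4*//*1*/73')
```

'o68<gex><ez70><w><4><1>73'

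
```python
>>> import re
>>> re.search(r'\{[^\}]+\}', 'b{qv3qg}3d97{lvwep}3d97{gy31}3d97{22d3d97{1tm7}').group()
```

'{qv3qg}'

`search` walks the string left to right and returns the first match it finds.
The match spans [1:8] → '{qv3qg}'.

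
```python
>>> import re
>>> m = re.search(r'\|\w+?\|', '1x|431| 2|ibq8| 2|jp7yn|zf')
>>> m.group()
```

`re.search` scans for the first position where the pattern succeeds.
The match spans [2:7] → '|431|'.

'|431|'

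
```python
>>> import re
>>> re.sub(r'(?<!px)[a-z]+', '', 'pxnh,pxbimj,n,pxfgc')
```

',,,'

The negative lookahead/lookbehind blocks any match where the forbidden context is present.
Matches: at [0:4] → 'pxnh'; at [5:11] → 'pxbimj'; at [12:13] → 'n'; at [14:19] → 'pxfgc'.
Every occurrence is swapped for ''.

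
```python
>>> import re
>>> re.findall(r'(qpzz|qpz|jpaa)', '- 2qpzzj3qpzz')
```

['qpzz', 'qpzz']

Alternation tries branches left to right and keeps the first one that lets the overall match succeed at that position.
With a single group, `findall` returns only what that group captured — 2 items.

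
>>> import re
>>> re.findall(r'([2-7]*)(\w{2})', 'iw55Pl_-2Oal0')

[('', 'iw'), ('55', 'Pl'), ('2', 'Oa'), ('', 'l0')]

This matches zero or more of a character in [2-7] (captured); then exactly 2 of a word character (captured).
Scanning left to right: at [0:2] match 'iw', groups = ('', 'iw'); at [2:6] match '55Pl', groups = ('55', 'Pl'); at [8:11] match '2Oa', groups = ('2', 'Oa'); at [11:13] match 'l0', groups = ('', 'l0').
With 2 capturing groups, `findall` returns a 2-tuple per match.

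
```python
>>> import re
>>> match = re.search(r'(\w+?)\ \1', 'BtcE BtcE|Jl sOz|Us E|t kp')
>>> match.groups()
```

The backreference `\1` re-matches whatever the first group consumed, character for character.
`re.search` tries every starting position until one works.
The match spans [0:9] → 'BtcE BtcE'.
Captured: group 1 = 'BtcE'.

('BtcE',)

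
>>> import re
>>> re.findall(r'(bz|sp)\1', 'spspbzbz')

['sp', 'bz']

After group 1 captures some text, `\1` only succeeds where that same text appears again.
Matches: at [0:4] match 'spsp', group 1 = 'sp'; at [4:8] match 'bzbz', group 1 = 'bz'.
One capturing group, so `findall` returns just the captured substring from each match — 2 in all.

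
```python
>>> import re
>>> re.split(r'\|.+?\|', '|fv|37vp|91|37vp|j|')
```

With the lazy modifier that quantifier settles for the fewest repetitions that let the rest of the pattern succeed (the atoms after it are unaffected and can still be greedy).
Matches to split on: at [0:4] → '|fv|'; at [8:12] → '|91|'; at [16:19] → '|j|'.
The string is cut at each match, leaving 4 pieces.

['', '37vp', '37vp', '']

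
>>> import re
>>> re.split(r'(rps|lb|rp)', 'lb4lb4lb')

['', 'lb', '4', 'lb', '4', 'lb', '']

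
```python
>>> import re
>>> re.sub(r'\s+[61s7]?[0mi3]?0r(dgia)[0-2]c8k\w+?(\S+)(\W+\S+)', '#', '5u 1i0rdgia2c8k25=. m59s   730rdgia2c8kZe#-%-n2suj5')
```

The pattern matches one or more of whitespace; then optionally one of [61s7], then optionally one of [0mi3], then the literal '0r'; then a literal 'd', then the literal 'gia' (captured); then a character in [0-2], then the literal 'c8k', then one or more of a word character (lazy); then one or more of a non-whitespace character (captured); then one or more of a non-word character, then one or more of a non-whitespace character (captured).
Each match is replaced by '#'.

'5u##'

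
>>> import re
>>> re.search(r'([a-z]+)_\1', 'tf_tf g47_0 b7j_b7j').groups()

The match spans [0:5] → 'tf_tf'.
Captured: group 1 = 'tf'.

('tf',)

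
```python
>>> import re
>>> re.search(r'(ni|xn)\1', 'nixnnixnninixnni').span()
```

(8, 12)

After group 1 captures some text, `\1` only succeeds where that same text appears again.
The match spans [8:12] → 'nini'.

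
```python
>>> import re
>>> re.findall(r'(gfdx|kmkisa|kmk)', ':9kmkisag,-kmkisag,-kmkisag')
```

`|` is ordered: at each position the engine commits to the first alternative that works.
Walking the string: at [2:8] match 'kmkisa', group 1 = 'kmkisa'; at [11:17] match 'kmkisa', group 1 = 'kmkisa'; at [20:26] match 'kmkisa', group 1 = 'kmkisa'.
`findall` collects group 1 from each match (3 total).

['kmkisa', 'kmkisa', 'kmkisa']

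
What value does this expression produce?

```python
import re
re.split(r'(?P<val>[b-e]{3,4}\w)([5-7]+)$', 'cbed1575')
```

['', 'cbed1', '575', '']

Pattern: 3 to 4 of a character in [b-e], then a word character (captured as 'val'); then one or more of a character in [5-7] (captured); then anchored at the end.
Matches to split on: at [0:8] → 'cbed1575'.
Because the pattern has a capturing group, `split` also inserts each captured text between the pieces.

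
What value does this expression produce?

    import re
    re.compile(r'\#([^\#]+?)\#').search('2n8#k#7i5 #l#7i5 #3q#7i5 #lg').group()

`search` walks the string left to right and returns the first match it finds.
The match spans [3:6] → '#k#'.
Captured: group 1 = 'k'.

'#k#'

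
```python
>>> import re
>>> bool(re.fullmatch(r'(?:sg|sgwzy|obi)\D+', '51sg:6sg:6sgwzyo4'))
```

False

For `fullmatch`, every character of the input must be accounted for by the pattern.
Here the pattern can't cover the whole string, so the call returns None, and `bool(None)` is False.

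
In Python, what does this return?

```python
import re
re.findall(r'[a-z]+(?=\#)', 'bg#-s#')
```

['bg', 's']

Lookahead/lookbehind check context without consuming it, so the matched span excludes the asserted characters.
Matches: at [0:2] → 'bg'; at [4:5] → 's'.
Since nothing is captured, `findall` lists the 2 matched substrings directly.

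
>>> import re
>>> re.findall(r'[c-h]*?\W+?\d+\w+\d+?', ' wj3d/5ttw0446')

This matches zero or more of a character in [c-h] (lazy), then one or more of a non-word character (lazy); then one or more of a digit; then one or more of a word character, then one or more of a digit (lazy).
Walking the string: at [4:14] → 'd/5ttw0446'.
Since nothing is captured, `findall` lists the 1 matched substring directly.

['d/5ttw0446']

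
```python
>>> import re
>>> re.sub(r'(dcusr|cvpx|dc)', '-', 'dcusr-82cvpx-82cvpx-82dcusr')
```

'--82--82--82-'

`|` is ordered: at each position the engine commits to the first alternative that works.
Every occurrence is swapped for '-'.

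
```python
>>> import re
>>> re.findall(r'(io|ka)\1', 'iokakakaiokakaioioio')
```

['ka', 'ka', 'io']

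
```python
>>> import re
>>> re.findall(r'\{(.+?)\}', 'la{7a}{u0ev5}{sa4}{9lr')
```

A non-greedy quantifier consumes as few characters as it can — just enough that the remainder of the pattern still matches from where it stops; whatever follows it matches normally.
Walking the string: at [2:6] match '{7a}', group 1 = '7a'; at [6:13] match '{u0ev5}', group 1 = 'u0ev5'; at [13:18] match '{sa4}', group 1 = 'sa4'.
`findall` collects group 1 from each match (3 total).

['7a', 'u0ev5', 'sa4']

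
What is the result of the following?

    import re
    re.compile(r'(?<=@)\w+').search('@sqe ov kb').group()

'sqe'

Lookahead/lookbehind check context without consuming it, so the matched span excludes the asserted characters.
`search` walks the string left to right and returns the first match it finds.
The match spans [1:4] → 'sqe'.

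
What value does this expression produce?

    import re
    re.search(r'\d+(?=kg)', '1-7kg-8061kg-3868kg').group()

Lookahead/lookbehind check context without consuming it, so the matched span excludes the asserted characters.
The match spans [2:3] → '7'.

'7'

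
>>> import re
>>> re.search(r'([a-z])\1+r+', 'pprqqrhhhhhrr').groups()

('p',)

`\1` is not a pattern — it's the concrete string captured by group 1, re-applied verbatim.
Unlike `match`, `search` isn't anchored — it looks for the pattern anywhere in the string.
The match spans [0:3] → 'ppr'.
Captured: group 1 = 'p'.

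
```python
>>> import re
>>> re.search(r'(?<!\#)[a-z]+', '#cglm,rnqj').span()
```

(2, 5)

The negative lookaround is zero-width — it rules out positions where the adjacent text would match, without consuming anything.
The match spans [2:5] → 'glm'.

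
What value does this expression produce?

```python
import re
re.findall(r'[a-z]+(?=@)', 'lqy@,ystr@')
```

['lqy', 'ystr']

Lookahead/lookbehind check context without consuming it, so the matched span excludes the asserted characters.
Walking the string: at [0:3] → 'lqy'; at [5:9] → 'ystr'.
`findall` yields the raw match text (2 of them) because the pattern has no groups.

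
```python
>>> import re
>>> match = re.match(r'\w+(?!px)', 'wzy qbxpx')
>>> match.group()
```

'wzy'

A negative assertion filters positions out without eating any characters.
`match` is anchored at position 0; if the pattern doesn't fit there, it returns None.
The match spans [0:3] → 'wzy'.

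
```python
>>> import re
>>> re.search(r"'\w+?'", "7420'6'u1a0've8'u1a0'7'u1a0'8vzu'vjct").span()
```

(4, 7)

The match spans [4:7] → "'6'".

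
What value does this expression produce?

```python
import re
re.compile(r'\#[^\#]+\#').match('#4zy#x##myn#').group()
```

'#4zy#'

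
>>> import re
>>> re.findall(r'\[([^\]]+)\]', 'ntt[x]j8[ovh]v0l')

`findall` collects group 1 from each match (2 total).

['x', 'ovh']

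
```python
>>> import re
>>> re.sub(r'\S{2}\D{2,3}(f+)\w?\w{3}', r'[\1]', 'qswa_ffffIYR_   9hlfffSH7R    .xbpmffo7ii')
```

The pattern matches exactly 2 of a non-whitespace character, then 2 to 3 of a non-digit; then one or more of a literal 'f' (captured); then optionally a word character, then exactly 3 of a word character.
Matches: at [0:13] → 'qswa_ffffIYR_'; at [16:26] → '9hlfffSH7R'; at [30:41] → '.xbpmffo7ii'.
`\1` in the replacement pulls in group 1's text for each match.

'[ffff]   [f]    [ff]'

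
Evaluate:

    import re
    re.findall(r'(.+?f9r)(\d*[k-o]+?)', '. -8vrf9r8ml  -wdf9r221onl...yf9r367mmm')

Pattern: one or more of any character (lazy), then the literal 'f9r' (captured); then zero or more of a digit, then one or more of a character in [k-o] (lazy) (captured).
With 2 capturing groups, `findall` returns a 2-tuple per match.

[('. -8vrf9r', '8m'), ('l  -wdf9r', '221o'), ('nl...yf9r', '367m')]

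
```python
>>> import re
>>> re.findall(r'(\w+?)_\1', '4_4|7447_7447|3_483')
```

After group 1 captures some text, `\1` only succeeds where that same text appears again.
Scanning left to right: at [0:3] match '4_4', group 1 = '4'; at [4:13] match '7447_7447', group 1 = '7447'.
Because there's exactly one group, `findall` drops the full match and keeps group 1 from each hit.

['4', '7447']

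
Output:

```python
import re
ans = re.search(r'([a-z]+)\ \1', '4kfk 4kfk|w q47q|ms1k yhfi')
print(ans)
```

After group 1 captures some text, `\1` only succeeds where that same text appears again.
`re.search` scans for the first position where the pattern succeeds.
Here nothing in the string fits, so the call returns None.

None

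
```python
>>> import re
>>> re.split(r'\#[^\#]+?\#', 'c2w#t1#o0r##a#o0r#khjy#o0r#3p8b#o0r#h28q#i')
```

Matches to split on: at [3:7] → '#t1#'; at [11:14] → '#a#'; at [17:23] → '#khjy#'; at [26:32] → '#3p8b#'; at [35:41] → '#h28q#'.
Each match becomes a cut point; 6 segments remain.

['c2w', 'o0r#', 'o0r', 'o0r', 'o0r', 'i']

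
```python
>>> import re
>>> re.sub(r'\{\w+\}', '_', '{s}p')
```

Matches: at [0:3] → '{s}'.
Each match is replaced by '_'.

'_p'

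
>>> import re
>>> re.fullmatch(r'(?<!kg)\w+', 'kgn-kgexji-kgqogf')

None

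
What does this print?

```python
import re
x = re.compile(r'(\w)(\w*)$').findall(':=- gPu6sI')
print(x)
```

The pattern matches a word character (captured); then zero or more of a word character (captured); then anchored at the end.
Walking the string: at [4:10] match 'gPu6sI', groups = ('g', 'Pu6sI').
With 2 capturing groups, `findall` returns a 2-tuple per match.

[('g', 'Pu6sI')]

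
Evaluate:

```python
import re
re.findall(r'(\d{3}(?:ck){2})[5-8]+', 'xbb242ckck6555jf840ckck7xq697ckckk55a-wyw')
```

This matches exactly 3 of a digit, then the literal 'ck' repeated 2 times (captured); then one or more of a character in [5-8].
Scanning left to right: at [3:14] match '242ckck6555', group 1 = '242ckck'; at [16:24] match '840ckck7', group 1 = '840ckck'.
One capturing group, so `findall` returns just the captured substring from each match — 2 in all.

['242ckck', '840ckck']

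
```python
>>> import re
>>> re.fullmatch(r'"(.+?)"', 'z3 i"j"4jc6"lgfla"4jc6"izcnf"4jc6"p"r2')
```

`re.fullmatch` is like wrapping the pattern in `^…$` (in single-line mode).
Here the string isn't matched end-to-end, so the call returns None.

None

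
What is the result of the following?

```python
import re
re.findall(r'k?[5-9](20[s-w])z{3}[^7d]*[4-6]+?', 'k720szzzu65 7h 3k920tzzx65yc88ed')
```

The pattern matches optionally the literal 'k', then a character in [5-9]; then the literal '20', then a character in [s-w] (captured); then exactly 3 of a literal 'z', then zero or more of any character except [7d], then one or more of a character in [4-6] (lazy).
Matches: at [0:11] match 'k720szzzu65', group 1 = '20s'.
Because there's exactly one group, `findall` drops the full match and keeps group 1 from the one hit.

['20s']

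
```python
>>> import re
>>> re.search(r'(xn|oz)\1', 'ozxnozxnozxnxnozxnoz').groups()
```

The match spans [10:14] → 'xnxn'.
Captured: group 1 = 'xn'.

('xn',)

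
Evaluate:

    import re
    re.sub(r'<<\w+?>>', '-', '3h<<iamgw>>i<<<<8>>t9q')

'3h-i<<-t9q'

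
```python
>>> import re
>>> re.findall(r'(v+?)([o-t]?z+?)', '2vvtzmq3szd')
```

[('vv', 'tz')]

Pattern: one or more of a literal 'v' (lazy) (captured); then optionally a character in [o-t], then one or more of the literal 'z' (lazy) (captured).
Walking the string: at [1:5] match 'vvtz', groups = ('vv', 'tz').
`findall` packs the 2 group values into a tuple for every match.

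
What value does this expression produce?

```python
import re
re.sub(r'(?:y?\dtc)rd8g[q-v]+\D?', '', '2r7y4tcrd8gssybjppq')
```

'2r7bjppq'

This matches optionally a literal 'y', then a digit, then the literal 'tc' (non-capturing group); then the literal 'rd8', then a literal 'g', then one or more of a character in [q-v]; then optionally a non-digit.
Matches: at [3:14] → 'y4tcrd8gssy'.
Each match is replaced by ''.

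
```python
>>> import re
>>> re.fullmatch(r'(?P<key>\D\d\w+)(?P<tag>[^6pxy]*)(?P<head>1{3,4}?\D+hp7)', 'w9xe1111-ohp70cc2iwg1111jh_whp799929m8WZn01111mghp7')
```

None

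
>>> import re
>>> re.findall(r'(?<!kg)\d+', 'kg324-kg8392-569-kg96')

A negative assertion filters positions out without eating any characters.
With no groups in the pattern, `findall` gives back each whole match — 4 here.

['24', '392', '569', '6']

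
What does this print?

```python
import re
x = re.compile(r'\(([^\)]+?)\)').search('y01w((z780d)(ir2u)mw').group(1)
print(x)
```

(z780d

The match spans [4:12] → '((z780d)'.
Captured: group 1 = '(z780d'.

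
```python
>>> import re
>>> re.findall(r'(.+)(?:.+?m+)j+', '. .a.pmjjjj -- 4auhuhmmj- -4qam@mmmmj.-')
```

['. .a.pmjjjj -- 4auhuhmmj- -4qam@mm']

One capturing group, so `findall` returns just the captured substring from the one match — 1 in all.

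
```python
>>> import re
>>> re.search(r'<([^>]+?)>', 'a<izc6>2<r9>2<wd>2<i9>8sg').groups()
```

The match spans [1:7] → '<izc6>'.
Captured: group 1 = 'izc6'.

('izc6',)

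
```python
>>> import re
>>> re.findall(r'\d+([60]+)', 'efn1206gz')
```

Pattern: one or more of a digit; then one or more of one of [60] (captured).
Scanning left to right: at [3:7] match '1206', group 1 = '6'.
`findall` collects group 1 from the one match (1 total).

['6']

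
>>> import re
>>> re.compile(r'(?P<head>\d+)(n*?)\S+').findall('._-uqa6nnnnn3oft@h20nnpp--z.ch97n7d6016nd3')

The pattern matches one or more of a digit (captured as 'head'); then zero or more of a literal 'n' (lazy) (captured); then one or more of a non-whitespace character.
The `?` after the quantifier makes it lazy — it takes as little as possible before letting the rest of the pattern try.
Scanning left to right: at [6:42] match '6nnnnn3oft@h20nnpp--z.ch97n7d6016nd3', groups = ('6', '').
2 groups means the one result is a tuple of 2 captured strings — 1 here.

[('6', '')]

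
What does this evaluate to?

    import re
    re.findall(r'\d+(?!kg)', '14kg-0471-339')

The negative lookaround is zero-width — it rules out positions where the adjacent text would match, without consuming anything.
Walking the string: at [0:1] → '1'; at [5:9] → '0471'; at [10:13] → '339'.
No capturing groups, so `findall` returns the 3 full match strings.

['1', '0471', '339']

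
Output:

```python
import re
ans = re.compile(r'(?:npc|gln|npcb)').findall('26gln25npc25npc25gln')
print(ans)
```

['gln', 'npc', 'npc', 'gln']

`findall` yields the raw match text (4 of them) because the pattern has no groups.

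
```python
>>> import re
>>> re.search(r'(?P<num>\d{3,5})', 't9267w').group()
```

'9267'

The pattern matches 3 to 5 of a digit (captured as 'num').
The match spans [1:5] → '9267'.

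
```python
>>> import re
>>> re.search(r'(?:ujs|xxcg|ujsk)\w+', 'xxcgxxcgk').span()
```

(0, 9)

`re.search` tries every starting position until one works.
The match spans [0:9] → 'xxcgxxcgk'.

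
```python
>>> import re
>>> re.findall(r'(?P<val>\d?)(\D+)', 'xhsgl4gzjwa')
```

Pattern: optionally a digit (captured as 'val'); then one or more of a non-digit (captured).
Scanning left to right: at [0:5] match 'xhsgl', groups = ('', 'xhsgl'); at [5:11] match '4gzjwa', groups = ('4', 'gzjwa').
Multiple groups make `findall` return tuples — one 2-tuple for each match.

[('', 'xhsgl'), ('4', 'gzjwa')]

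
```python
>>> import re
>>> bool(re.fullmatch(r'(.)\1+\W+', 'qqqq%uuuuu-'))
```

False

`re.fullmatch` requires the pattern to consume the entire string.
Here the string isn't matched end-to-end, so the call returns None, and `bool(None)` is False.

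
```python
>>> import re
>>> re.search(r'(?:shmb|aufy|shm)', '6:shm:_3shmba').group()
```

'shm'

`search` walks the string left to right and returns the first match it finds.
The match spans [2:5] → 'shm'.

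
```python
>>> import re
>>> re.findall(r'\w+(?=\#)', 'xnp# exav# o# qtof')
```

['xnp', 'exav', 'o']

Because the assertion is zero-width, the text it checks is not consumed and won't appear in the result.
No capturing groups, so `findall` returns the 3 full match strings.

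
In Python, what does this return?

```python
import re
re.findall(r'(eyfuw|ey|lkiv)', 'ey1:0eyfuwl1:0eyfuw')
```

['ey', 'eyfuw', 'eyfuw']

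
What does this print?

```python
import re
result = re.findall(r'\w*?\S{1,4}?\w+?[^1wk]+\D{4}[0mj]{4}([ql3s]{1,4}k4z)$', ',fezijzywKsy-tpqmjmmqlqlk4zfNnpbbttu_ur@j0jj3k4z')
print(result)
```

The pattern matches zero or more of a word character (lazy), then 1 to 4 of a non-whitespace character (lazy), then one or more of a word character (lazy); then one or more of any character except [1wk]; then exactly 4 of a non-digit, then exactly 4 of one of [0mj]; then 1 to 4 of one of [ql3s], then the literal 'k4z' (captured); then anchored at the end.
Walking the string: at [1:48] match 'fezijzywKsy-tpqmjmmqlqlk4zfNnpbbttu_ur@j0jj3k4z', group 1 = '3k4z'.
With a single group, `findall` returns only what that group captured — 1 item.

['3k4z']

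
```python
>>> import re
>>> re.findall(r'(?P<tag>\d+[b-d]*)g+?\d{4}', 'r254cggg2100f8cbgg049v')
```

['254c']

Pattern: one or more of a digit, then zero or more of a character in [b-d] (captured as 'tag'); then one or more of the literal 'g' (lazy), then exactly 4 of a digit.
Scanning left to right: at [1:12] match '254cggg2100', group 1 = '254c'.
With a single group, `findall` returns only what that group captured — 1 item.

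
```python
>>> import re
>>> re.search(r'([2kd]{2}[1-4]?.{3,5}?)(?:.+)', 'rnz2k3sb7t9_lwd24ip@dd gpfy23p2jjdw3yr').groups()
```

Pattern: exactly 2 of one of [2kd], then optionally a character in [1-4], then 3 to 5 of any character (lazy) (captured); then one or more of any character (non-capturing group).
The `?` after the quantifier makes it lazy — it takes as little as possible before letting the rest of the pattern try.
Unlike `match`, `search` isn't anchored — it looks for the pattern anywhere in the string.
The match spans [3:38] → '2k3sb7t9_lwd24ip@dd gpfy23p2jjdw3yr'.
Captured: group 1 = '2k3sb7'.

('2k3sb7',)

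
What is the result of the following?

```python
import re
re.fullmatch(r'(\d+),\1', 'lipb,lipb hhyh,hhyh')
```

None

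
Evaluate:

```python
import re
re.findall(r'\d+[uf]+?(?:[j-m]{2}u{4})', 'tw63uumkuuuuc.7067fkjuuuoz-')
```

This matches one or more of a digit; then one or more of one of [uf] (lazy); then exactly 2 of a character in [j-m], then exactly 4 of a literal 'u' (non-capturing group).
Walking the string: at [2:12] → '63uumkuuuu'.
With no groups in the pattern, `findall` gives back each whole match — 1 here.

['63uumkuuuu']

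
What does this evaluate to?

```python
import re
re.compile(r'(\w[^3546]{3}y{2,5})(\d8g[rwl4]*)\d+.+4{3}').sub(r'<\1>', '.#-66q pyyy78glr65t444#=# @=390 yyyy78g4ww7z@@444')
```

'.#-6<6q pyyy>'

This matches a word character, then exactly 3 of any character except [3546], then 2 to 5 of the literal 'y' (captured); then a digit, then the literal '8g', then zero or more of one of [rwl4] (captured); then one or more of a digit, then one or more of any character, then exactly 3 of a literal '4'.
Matches: at [4:49] → '6q pyyy78glr65t444#=# @=390 yyyy78g4ww7z@@444'.
`\1` in the replacement pulls in group 1's text for each match.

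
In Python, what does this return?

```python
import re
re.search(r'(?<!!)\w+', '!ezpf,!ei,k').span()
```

(2, 5)

A negative assertion filters positions out without eating any characters.
The match spans [2:5] → 'zpf'.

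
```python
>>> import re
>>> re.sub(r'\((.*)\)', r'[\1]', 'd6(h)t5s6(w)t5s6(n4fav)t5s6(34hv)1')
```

Matches: at [2:33] → '(h)t5s6(w)t5s6(n4fav)t5s6(34hv)'.
`\1` in the replacement pulls in group 1's text for each match.

'd6[h)t5s6(w)t5s6(n4fav)t5s6(34hv]1'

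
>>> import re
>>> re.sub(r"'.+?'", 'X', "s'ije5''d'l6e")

'sXXl6e'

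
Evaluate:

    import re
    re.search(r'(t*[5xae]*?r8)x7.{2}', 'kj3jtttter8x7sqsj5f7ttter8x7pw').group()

'tttter8x7sq'

Pattern: zero or more of a literal 't', then zero or more of one of [5xae] (lazy), then the literal 'r8' (captured); then the literal 'x7', then exactly 2 of any character.
The match spans [4:15] → 'tttter8x7sq'.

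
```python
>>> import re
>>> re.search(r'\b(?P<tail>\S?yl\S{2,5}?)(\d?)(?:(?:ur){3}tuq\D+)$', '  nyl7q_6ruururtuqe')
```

None

This matches a word boundary (`\b`, zero-width); then optionally a non-whitespace character, then the literal 'yl', then 2 to 5 of a non-whitespace character (lazy) (captured as 'tail'); then optionally a digit (captured); then the literal 'ur' repeated 3 times, then the literal 'tuq', then one or more of a non-digit (non-capturing group); then anchored at the end.
`re.search` scans for the first position where the pattern succeeds.
Here the pattern never matches, so the call returns None.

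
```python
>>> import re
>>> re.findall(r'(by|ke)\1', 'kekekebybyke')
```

The backreference `\1` re-matches whatever the first group consumed, character for character.
Walking the string: at [0:4] match 'keke', group 1 = 'ke'; at [6:10] match 'byby', group 1 = 'by'.
One capturing group, so `findall` returns just the captured substring from each match — 2 in all.

['ke', 'by']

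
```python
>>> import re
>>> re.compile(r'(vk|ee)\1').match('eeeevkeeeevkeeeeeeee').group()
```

'eeee'

`re.match` only tries the pattern at the start of the string.
The match spans [0:4] → 'eeee'.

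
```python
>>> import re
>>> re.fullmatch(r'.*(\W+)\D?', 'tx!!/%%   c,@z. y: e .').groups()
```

Pattern: zero or more of any character; then one or more of a non-word character (captured); then optionally a non-digit.
For `fullmatch`, every character of the input must be accounted for by the pattern.
The match spans [0:22] → 'tx!!/%%   c,@z. y: e .'.
Captured: group 1 = '.'.

('.',)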